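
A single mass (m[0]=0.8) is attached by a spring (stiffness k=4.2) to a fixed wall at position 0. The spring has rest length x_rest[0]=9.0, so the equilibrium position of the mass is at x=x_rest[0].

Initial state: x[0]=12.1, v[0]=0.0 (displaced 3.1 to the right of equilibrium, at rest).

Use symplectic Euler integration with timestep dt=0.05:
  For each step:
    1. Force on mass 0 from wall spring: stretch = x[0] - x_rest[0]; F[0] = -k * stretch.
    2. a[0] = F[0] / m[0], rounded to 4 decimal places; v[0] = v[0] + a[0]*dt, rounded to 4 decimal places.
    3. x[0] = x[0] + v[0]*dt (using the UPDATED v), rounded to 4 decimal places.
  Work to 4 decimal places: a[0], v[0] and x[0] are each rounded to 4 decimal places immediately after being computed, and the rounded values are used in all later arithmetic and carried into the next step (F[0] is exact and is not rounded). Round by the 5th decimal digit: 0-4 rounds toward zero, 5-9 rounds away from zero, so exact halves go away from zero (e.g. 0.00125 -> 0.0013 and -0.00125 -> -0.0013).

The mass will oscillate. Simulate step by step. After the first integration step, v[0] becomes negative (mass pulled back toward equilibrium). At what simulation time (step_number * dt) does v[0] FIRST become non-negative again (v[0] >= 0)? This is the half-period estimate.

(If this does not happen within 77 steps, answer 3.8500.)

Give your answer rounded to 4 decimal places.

Answer: 1.4000

Derivation:
Step 0: x=[12.1000] v=[0.0000]
Step 1: x=[12.0593] v=[-0.8138]
Step 2: x=[11.9785] v=[-1.6169]
Step 3: x=[11.8586] v=[-2.3988]
Step 4: x=[11.7011] v=[-3.1492]
Step 5: x=[11.5082] v=[-3.8582]
Step 6: x=[11.2824] v=[-4.5166]
Step 7: x=[11.0266] v=[-5.1157]
Step 8: x=[10.7442] v=[-5.6477]
Step 9: x=[10.4389] v=[-6.1056]
Step 10: x=[10.1147] v=[-6.4833]
Step 11: x=[9.7759] v=[-6.7759]
Step 12: x=[9.4269] v=[-6.9796]
Step 13: x=[9.0723] v=[-7.0917]
Step 14: x=[8.7168] v=[-7.1107]
Step 15: x=[8.3650] v=[-7.0364]
Step 16: x=[8.0215] v=[-6.8697]
Step 17: x=[7.6909] v=[-6.6128]
Step 18: x=[7.3774] v=[-6.2692]
Step 19: x=[7.0852] v=[-5.8433]
Step 20: x=[6.8182] v=[-5.3407]
Step 21: x=[6.5798] v=[-4.7680]
Step 22: x=[6.3732] v=[-4.1327]
Step 23: x=[6.2010] v=[-3.4432]
Step 24: x=[6.0656] v=[-2.7085]
Step 25: x=[5.9687] v=[-1.9382]
Step 26: x=[5.9116] v=[-1.1425]
Step 27: x=[5.8950] v=[-0.3318]
Step 28: x=[5.9192] v=[0.4833]
First v>=0 after going negative at step 28, time=1.4000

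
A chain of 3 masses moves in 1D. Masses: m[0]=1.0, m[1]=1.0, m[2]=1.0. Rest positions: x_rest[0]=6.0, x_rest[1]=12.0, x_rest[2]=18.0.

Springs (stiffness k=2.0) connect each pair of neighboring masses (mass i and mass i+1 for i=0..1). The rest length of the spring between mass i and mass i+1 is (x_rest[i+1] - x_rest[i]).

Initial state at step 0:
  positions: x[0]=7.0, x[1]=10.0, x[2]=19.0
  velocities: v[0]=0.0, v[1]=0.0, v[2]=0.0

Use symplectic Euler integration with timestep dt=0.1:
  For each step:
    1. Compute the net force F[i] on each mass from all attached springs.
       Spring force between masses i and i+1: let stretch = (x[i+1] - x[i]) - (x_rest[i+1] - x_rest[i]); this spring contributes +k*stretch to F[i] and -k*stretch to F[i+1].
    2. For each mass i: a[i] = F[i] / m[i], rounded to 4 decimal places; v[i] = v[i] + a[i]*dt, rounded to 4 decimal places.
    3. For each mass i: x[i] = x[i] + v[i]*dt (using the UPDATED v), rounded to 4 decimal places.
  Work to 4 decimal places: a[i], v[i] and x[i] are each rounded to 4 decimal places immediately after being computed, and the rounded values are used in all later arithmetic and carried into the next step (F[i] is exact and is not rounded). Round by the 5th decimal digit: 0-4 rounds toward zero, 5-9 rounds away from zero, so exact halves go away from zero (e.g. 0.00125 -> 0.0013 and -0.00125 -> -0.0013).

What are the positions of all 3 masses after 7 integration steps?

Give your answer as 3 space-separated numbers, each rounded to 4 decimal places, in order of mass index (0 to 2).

Answer: 5.7304 12.5394 17.7304

Derivation:
Step 0: x=[7.0000 10.0000 19.0000] v=[0.0000 0.0000 0.0000]
Step 1: x=[6.9400 10.1200 18.9400] v=[-0.6000 1.2000 -0.6000]
Step 2: x=[6.8236 10.3528 18.8236] v=[-1.1640 2.3280 -1.1640]
Step 3: x=[6.6578 10.6844 18.6578] v=[-1.6582 3.3163 -1.6582]
Step 4: x=[6.4525 11.0950 18.4525] v=[-2.0529 4.1057 -2.0529]
Step 5: x=[6.2201 11.5599 18.2201] v=[-2.3244 4.6487 -2.3244]
Step 6: x=[5.9745 12.0512 17.9745] v=[-2.4564 4.9128 -2.4564]
Step 7: x=[5.7304 12.5394 17.7304] v=[-2.4411 4.8821 -2.4411]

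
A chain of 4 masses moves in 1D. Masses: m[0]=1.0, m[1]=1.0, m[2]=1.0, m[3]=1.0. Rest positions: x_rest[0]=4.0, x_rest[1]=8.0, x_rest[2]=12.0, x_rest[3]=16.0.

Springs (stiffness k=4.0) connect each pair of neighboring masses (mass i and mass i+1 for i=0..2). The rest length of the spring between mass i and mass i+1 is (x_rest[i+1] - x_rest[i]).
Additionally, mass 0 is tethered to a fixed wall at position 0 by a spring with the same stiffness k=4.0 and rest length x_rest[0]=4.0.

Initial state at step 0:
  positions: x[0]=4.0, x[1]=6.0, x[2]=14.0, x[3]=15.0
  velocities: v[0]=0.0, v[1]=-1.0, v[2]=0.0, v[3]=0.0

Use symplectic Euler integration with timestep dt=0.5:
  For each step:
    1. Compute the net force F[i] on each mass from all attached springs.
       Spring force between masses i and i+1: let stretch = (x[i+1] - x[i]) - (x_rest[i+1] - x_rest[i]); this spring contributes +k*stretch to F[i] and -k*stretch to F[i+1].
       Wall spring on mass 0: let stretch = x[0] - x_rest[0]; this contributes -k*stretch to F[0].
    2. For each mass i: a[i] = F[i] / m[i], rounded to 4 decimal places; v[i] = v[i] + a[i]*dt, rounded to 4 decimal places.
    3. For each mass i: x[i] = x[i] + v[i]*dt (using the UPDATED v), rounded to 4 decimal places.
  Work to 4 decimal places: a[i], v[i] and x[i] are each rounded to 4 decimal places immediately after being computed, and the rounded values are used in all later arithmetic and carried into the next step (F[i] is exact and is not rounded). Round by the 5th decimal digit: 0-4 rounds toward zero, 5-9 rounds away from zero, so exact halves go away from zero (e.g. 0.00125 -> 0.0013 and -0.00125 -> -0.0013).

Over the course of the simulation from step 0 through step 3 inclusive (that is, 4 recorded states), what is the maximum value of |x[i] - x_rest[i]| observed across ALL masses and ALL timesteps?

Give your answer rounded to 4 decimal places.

Answer: 5.0000

Derivation:
Step 0: x=[4.0000 6.0000 14.0000 15.0000] v=[0.0000 -1.0000 0.0000 0.0000]
Step 1: x=[2.0000 11.5000 7.0000 18.0000] v=[-4.0000 11.0000 -14.0000 6.0000]
Step 2: x=[7.5000 3.0000 15.5000 14.0000] v=[11.0000 -17.0000 17.0000 -8.0000]
Step 3: x=[1.0000 11.5000 10.0000 15.5000] v=[-13.0000 17.0000 -11.0000 3.0000]
Max displacement = 5.0000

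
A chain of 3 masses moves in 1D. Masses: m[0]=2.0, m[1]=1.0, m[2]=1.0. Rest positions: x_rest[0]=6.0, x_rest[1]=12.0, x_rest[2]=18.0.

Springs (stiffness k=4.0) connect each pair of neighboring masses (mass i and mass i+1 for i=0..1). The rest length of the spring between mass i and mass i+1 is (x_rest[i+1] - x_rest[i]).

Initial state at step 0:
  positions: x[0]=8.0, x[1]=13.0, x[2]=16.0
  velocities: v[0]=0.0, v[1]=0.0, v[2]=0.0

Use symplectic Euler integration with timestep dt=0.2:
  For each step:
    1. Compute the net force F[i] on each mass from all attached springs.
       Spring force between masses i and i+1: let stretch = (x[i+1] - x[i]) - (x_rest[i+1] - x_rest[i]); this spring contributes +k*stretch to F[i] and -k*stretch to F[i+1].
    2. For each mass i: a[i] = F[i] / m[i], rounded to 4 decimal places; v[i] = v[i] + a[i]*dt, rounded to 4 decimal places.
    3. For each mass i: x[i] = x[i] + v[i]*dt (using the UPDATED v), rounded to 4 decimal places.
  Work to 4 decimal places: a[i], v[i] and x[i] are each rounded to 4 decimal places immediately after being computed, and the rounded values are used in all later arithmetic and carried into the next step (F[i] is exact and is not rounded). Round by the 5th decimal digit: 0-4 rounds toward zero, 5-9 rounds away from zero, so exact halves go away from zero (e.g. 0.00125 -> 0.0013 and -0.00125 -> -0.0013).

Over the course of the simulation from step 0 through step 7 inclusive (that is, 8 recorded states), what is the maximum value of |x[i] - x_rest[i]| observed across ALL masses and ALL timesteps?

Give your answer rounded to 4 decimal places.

Answer: 2.4580

Derivation:
Step 0: x=[8.0000 13.0000 16.0000] v=[0.0000 0.0000 0.0000]
Step 1: x=[7.9200 12.6800 16.4800] v=[-0.4000 -1.6000 2.4000]
Step 2: x=[7.7408 12.2064 17.3120] v=[-0.8960 -2.3680 4.1600]
Step 3: x=[7.4388 11.8352 18.2871] v=[-1.5098 -1.8560 4.8755]
Step 4: x=[7.0086 11.7929 19.1899] v=[-2.1512 -0.2116 4.5140]
Step 5: x=[6.4811 12.1686 19.8692] v=[-2.6375 1.8786 3.3964]
Step 6: x=[5.9286 12.8664 20.2764] v=[-2.7625 3.4891 2.0359]
Step 7: x=[5.4511 13.6398 20.4580] v=[-2.3874 3.8669 0.9079]
Max displacement = 2.4580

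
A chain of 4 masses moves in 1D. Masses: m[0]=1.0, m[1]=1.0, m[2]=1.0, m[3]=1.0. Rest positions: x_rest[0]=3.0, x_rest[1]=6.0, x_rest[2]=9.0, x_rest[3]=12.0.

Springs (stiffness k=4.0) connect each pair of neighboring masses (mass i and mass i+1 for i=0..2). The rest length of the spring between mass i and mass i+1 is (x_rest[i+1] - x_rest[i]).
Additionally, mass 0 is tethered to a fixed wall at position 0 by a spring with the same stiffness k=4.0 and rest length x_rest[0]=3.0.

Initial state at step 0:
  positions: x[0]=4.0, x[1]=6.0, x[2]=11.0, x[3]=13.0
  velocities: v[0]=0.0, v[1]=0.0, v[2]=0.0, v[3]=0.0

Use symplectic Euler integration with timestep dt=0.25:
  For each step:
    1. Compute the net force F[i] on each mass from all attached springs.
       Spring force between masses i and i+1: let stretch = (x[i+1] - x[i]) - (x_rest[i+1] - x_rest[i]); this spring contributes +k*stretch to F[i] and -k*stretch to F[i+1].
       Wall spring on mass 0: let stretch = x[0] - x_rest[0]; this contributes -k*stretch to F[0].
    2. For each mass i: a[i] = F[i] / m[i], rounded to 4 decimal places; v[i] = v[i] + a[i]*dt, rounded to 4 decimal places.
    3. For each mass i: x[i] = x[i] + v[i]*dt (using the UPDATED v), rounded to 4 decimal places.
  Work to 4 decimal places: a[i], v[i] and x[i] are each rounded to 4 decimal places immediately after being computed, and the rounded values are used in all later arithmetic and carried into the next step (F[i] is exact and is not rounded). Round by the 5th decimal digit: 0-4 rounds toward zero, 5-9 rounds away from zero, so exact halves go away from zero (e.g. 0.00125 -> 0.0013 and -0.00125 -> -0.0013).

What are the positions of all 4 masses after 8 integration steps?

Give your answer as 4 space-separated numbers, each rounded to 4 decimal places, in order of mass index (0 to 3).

Step 0: x=[4.0000 6.0000 11.0000 13.0000] v=[0.0000 0.0000 0.0000 0.0000]
Step 1: x=[3.5000 6.7500 10.2500 13.2500] v=[-2.0000 3.0000 -3.0000 1.0000]
Step 2: x=[2.9375 7.5625 9.3750 13.5000] v=[-2.2500 3.2500 -3.5000 1.0000]
Step 3: x=[2.7969 7.6719 9.0781 13.4688] v=[-0.5625 0.4375 -1.1875 -0.1250]
Step 4: x=[3.1758 6.9141 9.5274 13.0899] v=[1.5156 -3.0313 1.7970 -1.5157]
Step 5: x=[3.6953 5.8750 10.2140 12.5704] v=[2.0781 -4.1563 2.7462 -2.0782]
Step 6: x=[3.8359 5.3758 10.4049 12.2118] v=[0.5625 -1.9970 0.7636 -1.4346]
Step 7: x=[3.4025 5.7489 9.7903 12.1514] v=[-1.7335 1.4922 -2.4586 -0.2415]
Step 8: x=[2.7051 6.5457 8.7556 12.2508] v=[-2.7896 3.1872 -4.1389 0.3974]

Answer: 2.7051 6.5457 8.7556 12.2508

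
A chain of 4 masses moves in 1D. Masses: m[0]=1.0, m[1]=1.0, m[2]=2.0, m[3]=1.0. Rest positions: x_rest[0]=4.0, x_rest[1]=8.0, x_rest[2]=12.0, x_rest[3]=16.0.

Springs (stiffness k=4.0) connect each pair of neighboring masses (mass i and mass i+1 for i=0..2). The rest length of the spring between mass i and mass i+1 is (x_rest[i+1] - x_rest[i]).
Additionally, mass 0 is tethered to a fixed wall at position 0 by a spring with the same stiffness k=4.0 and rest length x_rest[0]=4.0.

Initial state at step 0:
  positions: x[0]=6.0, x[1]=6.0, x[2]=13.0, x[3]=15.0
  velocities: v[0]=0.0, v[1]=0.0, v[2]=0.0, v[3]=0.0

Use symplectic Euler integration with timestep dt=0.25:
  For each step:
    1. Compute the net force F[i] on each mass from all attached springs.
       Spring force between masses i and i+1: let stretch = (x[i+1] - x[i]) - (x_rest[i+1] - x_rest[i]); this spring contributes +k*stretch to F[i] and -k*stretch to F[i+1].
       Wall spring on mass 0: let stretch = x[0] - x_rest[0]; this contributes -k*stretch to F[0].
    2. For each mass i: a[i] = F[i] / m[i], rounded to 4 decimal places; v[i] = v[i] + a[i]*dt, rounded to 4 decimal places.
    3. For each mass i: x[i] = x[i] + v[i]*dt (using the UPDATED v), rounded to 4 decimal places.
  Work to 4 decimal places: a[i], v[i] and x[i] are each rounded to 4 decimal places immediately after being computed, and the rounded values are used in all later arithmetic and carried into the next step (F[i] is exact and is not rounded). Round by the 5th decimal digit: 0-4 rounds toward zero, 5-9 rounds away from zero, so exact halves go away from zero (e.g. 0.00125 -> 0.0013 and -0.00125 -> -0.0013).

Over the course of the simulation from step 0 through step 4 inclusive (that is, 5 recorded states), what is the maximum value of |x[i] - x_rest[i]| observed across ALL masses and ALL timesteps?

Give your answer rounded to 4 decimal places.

Answer: 2.5782

Derivation:
Step 0: x=[6.0000 6.0000 13.0000 15.0000] v=[0.0000 0.0000 0.0000 0.0000]
Step 1: x=[4.5000 7.7500 12.3750 15.5000] v=[-6.0000 7.0000 -2.5000 2.0000]
Step 2: x=[2.6875 9.8438 11.5625 16.2188] v=[-7.2500 8.3750 -3.2500 2.8750]
Step 3: x=[1.9922 10.5782 11.1172 16.7735] v=[-2.7812 2.9374 -1.7812 2.2187]
Step 4: x=[2.9454 9.3008 11.3116 16.9141] v=[3.8126 -5.1096 0.7775 0.5624]
Max displacement = 2.5782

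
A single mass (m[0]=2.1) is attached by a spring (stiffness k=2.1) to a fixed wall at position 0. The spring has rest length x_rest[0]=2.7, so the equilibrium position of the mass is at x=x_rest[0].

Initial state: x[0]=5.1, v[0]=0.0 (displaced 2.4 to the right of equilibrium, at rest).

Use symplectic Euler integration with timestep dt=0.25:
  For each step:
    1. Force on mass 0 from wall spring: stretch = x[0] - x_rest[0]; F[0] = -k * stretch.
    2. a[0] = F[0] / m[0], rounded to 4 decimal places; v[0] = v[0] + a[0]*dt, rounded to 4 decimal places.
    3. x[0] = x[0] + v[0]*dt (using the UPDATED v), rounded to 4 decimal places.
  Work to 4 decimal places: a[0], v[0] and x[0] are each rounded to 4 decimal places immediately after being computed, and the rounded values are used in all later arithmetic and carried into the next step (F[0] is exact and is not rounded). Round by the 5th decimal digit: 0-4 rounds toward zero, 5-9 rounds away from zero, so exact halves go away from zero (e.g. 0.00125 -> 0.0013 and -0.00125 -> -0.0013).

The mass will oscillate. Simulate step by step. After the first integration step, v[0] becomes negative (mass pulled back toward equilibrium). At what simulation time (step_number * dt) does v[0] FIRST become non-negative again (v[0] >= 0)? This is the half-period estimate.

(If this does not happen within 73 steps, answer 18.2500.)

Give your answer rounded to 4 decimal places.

Answer: 3.2500

Derivation:
Step 0: x=[5.1000] v=[0.0000]
Step 1: x=[4.9500] v=[-0.6000]
Step 2: x=[4.6594] v=[-1.1625]
Step 3: x=[4.2463] v=[-1.6524]
Step 4: x=[3.7366] v=[-2.0390]
Step 5: x=[3.1621] v=[-2.2982]
Step 6: x=[2.5587] v=[-2.4137]
Step 7: x=[1.9641] v=[-2.3784]
Step 8: x=[1.4155] v=[-2.1944]
Step 9: x=[0.9472] v=[-1.8733]
Step 10: x=[0.5884] v=[-1.4351]
Step 11: x=[0.3616] v=[-0.9072]
Step 12: x=[0.2810] v=[-0.3226]
Step 13: x=[0.3516] v=[0.2822]
First v>=0 after going negative at step 13, time=3.2500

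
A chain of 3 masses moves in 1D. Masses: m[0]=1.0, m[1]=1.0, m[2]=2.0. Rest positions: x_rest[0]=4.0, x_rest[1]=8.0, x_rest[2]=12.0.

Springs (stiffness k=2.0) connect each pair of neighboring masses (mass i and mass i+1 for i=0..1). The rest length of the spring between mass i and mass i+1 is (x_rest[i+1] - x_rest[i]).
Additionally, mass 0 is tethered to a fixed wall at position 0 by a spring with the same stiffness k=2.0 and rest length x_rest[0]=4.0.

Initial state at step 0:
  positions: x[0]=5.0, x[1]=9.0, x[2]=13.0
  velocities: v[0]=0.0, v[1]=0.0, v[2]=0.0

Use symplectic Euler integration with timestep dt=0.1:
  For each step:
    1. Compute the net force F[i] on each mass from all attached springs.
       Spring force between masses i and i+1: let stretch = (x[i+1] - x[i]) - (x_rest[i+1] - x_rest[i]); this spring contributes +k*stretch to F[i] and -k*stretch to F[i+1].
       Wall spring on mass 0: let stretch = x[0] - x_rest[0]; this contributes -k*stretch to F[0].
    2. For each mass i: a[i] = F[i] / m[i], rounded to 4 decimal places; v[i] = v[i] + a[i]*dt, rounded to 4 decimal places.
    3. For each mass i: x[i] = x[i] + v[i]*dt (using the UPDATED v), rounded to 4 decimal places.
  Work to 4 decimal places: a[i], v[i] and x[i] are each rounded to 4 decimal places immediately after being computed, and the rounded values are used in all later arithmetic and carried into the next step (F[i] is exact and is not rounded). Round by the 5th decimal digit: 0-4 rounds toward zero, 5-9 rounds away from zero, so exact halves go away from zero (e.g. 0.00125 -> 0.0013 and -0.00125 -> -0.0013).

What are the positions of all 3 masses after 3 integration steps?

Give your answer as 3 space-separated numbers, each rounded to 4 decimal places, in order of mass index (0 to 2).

Answer: 4.8840 8.9980 13.0000

Derivation:
Step 0: x=[5.0000 9.0000 13.0000] v=[0.0000 0.0000 0.0000]
Step 1: x=[4.9800 9.0000 13.0000] v=[-0.2000 0.0000 0.0000]
Step 2: x=[4.9408 8.9996 13.0000] v=[-0.3920 -0.0040 0.0000]
Step 3: x=[4.8840 8.9980 13.0000] v=[-0.5684 -0.0157 0.0000]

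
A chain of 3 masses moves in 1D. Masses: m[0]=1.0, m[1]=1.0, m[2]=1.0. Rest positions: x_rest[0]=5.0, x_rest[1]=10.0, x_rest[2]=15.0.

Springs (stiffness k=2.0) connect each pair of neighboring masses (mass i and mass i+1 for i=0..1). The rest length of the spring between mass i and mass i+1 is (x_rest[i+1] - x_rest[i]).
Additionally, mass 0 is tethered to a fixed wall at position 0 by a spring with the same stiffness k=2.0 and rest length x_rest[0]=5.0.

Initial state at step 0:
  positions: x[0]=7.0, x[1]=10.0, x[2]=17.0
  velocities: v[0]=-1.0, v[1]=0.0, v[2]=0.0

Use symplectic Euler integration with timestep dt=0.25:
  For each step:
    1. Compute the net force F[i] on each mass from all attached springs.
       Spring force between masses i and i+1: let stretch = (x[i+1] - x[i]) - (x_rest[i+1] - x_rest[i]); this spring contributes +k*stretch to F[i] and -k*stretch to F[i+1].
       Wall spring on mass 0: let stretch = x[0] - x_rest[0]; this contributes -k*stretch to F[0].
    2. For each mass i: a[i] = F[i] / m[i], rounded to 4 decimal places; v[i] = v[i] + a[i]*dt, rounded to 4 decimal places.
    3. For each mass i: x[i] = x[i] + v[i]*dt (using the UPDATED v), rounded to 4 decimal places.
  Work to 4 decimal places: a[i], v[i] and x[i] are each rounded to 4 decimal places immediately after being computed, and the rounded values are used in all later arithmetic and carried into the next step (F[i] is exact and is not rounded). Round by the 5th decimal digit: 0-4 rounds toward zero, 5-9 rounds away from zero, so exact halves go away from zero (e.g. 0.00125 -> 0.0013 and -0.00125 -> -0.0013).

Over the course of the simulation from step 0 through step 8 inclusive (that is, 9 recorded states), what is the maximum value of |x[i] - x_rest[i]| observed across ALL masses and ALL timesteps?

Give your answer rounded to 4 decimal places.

Answer: 2.0855

Derivation:
Step 0: x=[7.0000 10.0000 17.0000] v=[-1.0000 0.0000 0.0000]
Step 1: x=[6.2500 10.5000 16.7500] v=[-3.0000 2.0000 -1.0000]
Step 2: x=[5.2500 11.2500 16.3438] v=[-4.0000 3.0000 -1.6250]
Step 3: x=[4.3438 11.8867 15.9258] v=[-3.6250 2.5469 -1.6719]
Step 4: x=[3.8374 12.0855 15.6279] v=[-2.0255 0.7950 -1.1915]
Step 5: x=[3.8824 11.6960 15.5122] v=[0.1799 -1.5579 -0.4627]
Step 6: x=[4.4188 10.8069 15.5445] v=[2.1455 -3.5566 0.1292]
Step 7: x=[5.2014 9.7114 15.6096] v=[3.1302 -4.3819 0.2604]
Step 8: x=[5.8975 8.7895 15.5624] v=[2.7845 -3.6878 -0.1887]
Max displacement = 2.0855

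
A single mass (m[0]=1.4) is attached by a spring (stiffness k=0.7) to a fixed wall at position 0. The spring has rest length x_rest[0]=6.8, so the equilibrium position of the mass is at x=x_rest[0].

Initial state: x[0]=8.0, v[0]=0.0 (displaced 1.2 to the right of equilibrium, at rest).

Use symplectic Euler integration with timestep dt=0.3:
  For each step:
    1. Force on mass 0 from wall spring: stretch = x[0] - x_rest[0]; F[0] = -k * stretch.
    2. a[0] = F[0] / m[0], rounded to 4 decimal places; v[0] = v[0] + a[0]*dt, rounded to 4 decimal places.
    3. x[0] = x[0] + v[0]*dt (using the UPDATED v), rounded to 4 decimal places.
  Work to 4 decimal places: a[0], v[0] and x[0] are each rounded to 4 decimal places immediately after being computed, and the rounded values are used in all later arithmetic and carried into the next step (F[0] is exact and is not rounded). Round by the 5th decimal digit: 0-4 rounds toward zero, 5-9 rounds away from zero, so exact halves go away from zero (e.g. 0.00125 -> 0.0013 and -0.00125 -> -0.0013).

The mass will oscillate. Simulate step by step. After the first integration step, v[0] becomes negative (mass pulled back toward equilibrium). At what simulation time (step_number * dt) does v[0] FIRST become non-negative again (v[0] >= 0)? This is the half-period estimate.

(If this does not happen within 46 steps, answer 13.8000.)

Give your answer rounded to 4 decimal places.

Step 0: x=[8.0000] v=[0.0000]
Step 1: x=[7.9460] v=[-0.1800]
Step 2: x=[7.8404] v=[-0.3519]
Step 3: x=[7.6880] v=[-0.5080]
Step 4: x=[7.4956] v=[-0.6412]
Step 5: x=[7.2720] v=[-0.7455]
Step 6: x=[7.0271] v=[-0.8163]
Step 7: x=[6.7720] v=[-0.8504]
Step 8: x=[6.5181] v=[-0.8462]
Step 9: x=[6.2769] v=[-0.8039]
Step 10: x=[6.0593] v=[-0.7254]
Step 11: x=[5.8750] v=[-0.6143]
Step 12: x=[5.7323] v=[-0.4756]
Step 13: x=[5.6377] v=[-0.3154]
Step 14: x=[5.5954] v=[-0.1410]
Step 15: x=[5.6073] v=[0.0397]
First v>=0 after going negative at step 15, time=4.5000

Answer: 4.5000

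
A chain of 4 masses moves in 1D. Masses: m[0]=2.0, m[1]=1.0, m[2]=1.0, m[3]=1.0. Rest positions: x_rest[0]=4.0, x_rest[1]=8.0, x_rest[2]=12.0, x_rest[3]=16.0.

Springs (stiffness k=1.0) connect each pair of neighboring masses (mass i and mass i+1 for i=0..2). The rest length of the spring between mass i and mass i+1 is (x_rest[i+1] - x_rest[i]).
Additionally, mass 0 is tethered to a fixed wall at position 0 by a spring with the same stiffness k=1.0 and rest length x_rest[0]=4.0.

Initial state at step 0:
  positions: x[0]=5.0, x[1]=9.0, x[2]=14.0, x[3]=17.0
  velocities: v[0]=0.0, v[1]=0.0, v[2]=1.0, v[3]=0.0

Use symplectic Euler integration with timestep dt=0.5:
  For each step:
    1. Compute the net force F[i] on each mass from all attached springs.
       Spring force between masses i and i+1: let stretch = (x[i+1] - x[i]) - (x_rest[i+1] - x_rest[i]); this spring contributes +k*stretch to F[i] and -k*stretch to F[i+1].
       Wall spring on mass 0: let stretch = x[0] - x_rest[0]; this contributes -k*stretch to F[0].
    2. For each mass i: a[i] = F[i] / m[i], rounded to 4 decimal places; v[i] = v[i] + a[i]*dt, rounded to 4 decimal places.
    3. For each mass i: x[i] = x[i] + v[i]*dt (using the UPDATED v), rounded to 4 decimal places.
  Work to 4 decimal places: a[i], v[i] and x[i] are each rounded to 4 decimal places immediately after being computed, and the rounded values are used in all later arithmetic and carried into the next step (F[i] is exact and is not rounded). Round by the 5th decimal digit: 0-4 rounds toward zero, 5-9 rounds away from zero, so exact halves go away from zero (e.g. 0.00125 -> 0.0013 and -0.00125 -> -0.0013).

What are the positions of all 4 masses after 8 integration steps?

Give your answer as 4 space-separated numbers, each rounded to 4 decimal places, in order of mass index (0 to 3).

Step 0: x=[5.0000 9.0000 14.0000 17.0000] v=[0.0000 0.0000 1.0000 0.0000]
Step 1: x=[4.8750 9.2500 14.0000 17.2500] v=[-0.2500 0.5000 0.0000 0.5000]
Step 2: x=[4.6875 9.5938 13.6250 17.6875] v=[-0.3750 0.6875 -0.7500 0.8750]
Step 3: x=[4.5274 9.7188 13.2578 18.1094] v=[-0.3203 0.2500 -0.7344 0.8438]
Step 4: x=[4.4503 9.4307 13.2188 18.3184] v=[-0.1543 -0.5762 -0.0781 0.4180]
Step 5: x=[4.4394 8.8445 13.5077 18.2525] v=[-0.0218 -1.1724 0.5777 -0.1318]
Step 6: x=[4.4242 8.3228 13.8170 18.0004] v=[-0.0304 -1.0434 0.6185 -0.5042]
Step 7: x=[4.3433 8.2000 13.7986 17.7025] v=[-0.1618 -0.2456 -0.0369 -0.5959]
Step 8: x=[4.2016 8.5127 13.3565 17.4286] v=[-0.2835 0.6254 -0.8843 -0.5479]

Answer: 4.2016 8.5127 13.3565 17.4286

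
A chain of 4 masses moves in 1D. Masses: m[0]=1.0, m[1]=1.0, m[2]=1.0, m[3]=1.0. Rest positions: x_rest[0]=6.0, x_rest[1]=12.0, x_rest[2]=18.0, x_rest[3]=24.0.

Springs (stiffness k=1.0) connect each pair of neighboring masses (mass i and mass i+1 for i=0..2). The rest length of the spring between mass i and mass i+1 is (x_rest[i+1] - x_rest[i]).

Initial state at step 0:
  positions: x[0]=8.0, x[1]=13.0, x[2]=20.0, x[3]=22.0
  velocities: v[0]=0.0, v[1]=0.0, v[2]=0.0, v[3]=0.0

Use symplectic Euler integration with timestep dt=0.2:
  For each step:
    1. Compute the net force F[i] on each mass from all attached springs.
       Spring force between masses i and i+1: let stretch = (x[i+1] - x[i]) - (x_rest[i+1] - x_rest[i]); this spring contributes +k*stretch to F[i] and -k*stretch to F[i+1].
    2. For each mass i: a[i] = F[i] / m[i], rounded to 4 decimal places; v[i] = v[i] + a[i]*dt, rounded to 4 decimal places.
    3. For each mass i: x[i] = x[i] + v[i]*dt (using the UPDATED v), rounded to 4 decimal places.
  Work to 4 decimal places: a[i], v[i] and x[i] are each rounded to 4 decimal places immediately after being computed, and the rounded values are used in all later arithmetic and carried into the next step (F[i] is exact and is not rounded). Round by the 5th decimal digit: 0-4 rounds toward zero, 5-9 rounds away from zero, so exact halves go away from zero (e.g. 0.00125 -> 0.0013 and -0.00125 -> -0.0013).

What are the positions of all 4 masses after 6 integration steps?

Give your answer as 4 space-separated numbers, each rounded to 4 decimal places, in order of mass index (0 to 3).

Answer: 7.4319 13.7539 17.3363 24.4779

Derivation:
Step 0: x=[8.0000 13.0000 20.0000 22.0000] v=[0.0000 0.0000 0.0000 0.0000]
Step 1: x=[7.9600 13.0800 19.8000 22.1600] v=[-0.2000 0.4000 -1.0000 0.8000]
Step 2: x=[7.8848 13.2240 19.4256 22.4656] v=[-0.3760 0.7200 -1.8720 1.5280]
Step 3: x=[7.7832 13.4025 18.9247 22.8896] v=[-0.5082 0.8925 -2.5043 2.1200]
Step 4: x=[7.6663 13.5771 18.3615 23.3950] v=[-0.5843 0.8731 -2.8158 2.5270]
Step 5: x=[7.5459 13.7067 17.8083 23.9391] v=[-0.6021 0.6478 -2.7660 2.7203]
Step 6: x=[7.4319 13.7539 17.3363 24.4779] v=[-0.5699 0.2360 -2.3602 2.6941]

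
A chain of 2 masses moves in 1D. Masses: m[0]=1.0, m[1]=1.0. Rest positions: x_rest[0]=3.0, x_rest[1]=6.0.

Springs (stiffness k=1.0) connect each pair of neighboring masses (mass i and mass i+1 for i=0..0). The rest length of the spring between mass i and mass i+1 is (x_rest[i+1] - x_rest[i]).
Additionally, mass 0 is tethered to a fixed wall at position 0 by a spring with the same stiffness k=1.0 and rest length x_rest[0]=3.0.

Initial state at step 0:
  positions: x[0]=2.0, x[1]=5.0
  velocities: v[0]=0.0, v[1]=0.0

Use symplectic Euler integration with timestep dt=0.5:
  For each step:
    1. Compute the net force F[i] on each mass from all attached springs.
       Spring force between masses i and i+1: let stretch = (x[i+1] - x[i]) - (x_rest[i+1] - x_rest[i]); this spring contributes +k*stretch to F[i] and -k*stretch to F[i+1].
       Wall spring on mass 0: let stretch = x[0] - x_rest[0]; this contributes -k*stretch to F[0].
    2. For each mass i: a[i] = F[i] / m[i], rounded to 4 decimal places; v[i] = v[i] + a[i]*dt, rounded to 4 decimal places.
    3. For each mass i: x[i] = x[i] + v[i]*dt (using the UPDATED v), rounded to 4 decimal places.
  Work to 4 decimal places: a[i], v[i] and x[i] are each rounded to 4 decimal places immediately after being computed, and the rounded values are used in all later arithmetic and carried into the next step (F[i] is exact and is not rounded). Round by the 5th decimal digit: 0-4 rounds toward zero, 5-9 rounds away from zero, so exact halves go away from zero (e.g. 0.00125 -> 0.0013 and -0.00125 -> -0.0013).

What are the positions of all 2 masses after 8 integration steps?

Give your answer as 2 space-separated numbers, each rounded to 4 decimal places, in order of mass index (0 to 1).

Step 0: x=[2.0000 5.0000] v=[0.0000 0.0000]
Step 1: x=[2.2500 5.0000] v=[0.5000 0.0000]
Step 2: x=[2.6250 5.0625] v=[0.7500 0.1250]
Step 3: x=[2.9532 5.2657] v=[0.6563 0.4063]
Step 4: x=[3.1212 5.6408] v=[0.3360 0.7501]
Step 5: x=[3.1388 6.1360] v=[0.0352 0.9903]
Step 6: x=[3.1210 6.6319] v=[-0.0356 0.9917]
Step 7: x=[3.2007 7.0001] v=[0.1594 0.7363]
Step 8: x=[3.4301 7.1684] v=[0.4588 0.3366]

Answer: 3.4301 7.1684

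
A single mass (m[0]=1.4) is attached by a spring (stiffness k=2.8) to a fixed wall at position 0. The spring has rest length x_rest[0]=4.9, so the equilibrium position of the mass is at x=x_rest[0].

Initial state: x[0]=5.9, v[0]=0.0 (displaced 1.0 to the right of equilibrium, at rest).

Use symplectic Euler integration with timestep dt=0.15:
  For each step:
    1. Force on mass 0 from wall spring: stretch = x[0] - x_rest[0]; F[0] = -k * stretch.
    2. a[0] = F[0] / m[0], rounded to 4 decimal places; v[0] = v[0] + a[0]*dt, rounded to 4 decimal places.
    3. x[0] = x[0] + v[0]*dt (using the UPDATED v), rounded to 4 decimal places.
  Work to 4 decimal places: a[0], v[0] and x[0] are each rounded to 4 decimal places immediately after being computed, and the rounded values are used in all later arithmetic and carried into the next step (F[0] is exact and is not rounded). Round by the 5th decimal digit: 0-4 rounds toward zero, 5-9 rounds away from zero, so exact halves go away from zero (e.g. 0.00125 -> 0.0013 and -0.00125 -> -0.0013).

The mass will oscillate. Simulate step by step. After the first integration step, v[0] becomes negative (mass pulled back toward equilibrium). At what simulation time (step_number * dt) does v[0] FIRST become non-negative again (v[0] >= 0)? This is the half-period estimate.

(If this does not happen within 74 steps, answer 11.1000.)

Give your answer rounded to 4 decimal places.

Answer: 2.2500

Derivation:
Step 0: x=[5.9000] v=[0.0000]
Step 1: x=[5.8550] v=[-0.3000]
Step 2: x=[5.7670] v=[-0.5865]
Step 3: x=[5.6400] v=[-0.8466]
Step 4: x=[5.4797] v=[-1.0686]
Step 5: x=[5.2933] v=[-1.2425]
Step 6: x=[5.0892] v=[-1.3605]
Step 7: x=[4.8766] v=[-1.4173]
Step 8: x=[4.6651] v=[-1.4103]
Step 9: x=[4.4641] v=[-1.3398]
Step 10: x=[4.2828] v=[-1.2090]
Step 11: x=[4.1292] v=[-1.0238]
Step 12: x=[4.0103] v=[-0.7926]
Step 13: x=[3.9314] v=[-0.5257]
Step 14: x=[3.8961] v=[-0.2351]
Step 15: x=[3.9060] v=[0.0661]
First v>=0 after going negative at step 15, time=2.2500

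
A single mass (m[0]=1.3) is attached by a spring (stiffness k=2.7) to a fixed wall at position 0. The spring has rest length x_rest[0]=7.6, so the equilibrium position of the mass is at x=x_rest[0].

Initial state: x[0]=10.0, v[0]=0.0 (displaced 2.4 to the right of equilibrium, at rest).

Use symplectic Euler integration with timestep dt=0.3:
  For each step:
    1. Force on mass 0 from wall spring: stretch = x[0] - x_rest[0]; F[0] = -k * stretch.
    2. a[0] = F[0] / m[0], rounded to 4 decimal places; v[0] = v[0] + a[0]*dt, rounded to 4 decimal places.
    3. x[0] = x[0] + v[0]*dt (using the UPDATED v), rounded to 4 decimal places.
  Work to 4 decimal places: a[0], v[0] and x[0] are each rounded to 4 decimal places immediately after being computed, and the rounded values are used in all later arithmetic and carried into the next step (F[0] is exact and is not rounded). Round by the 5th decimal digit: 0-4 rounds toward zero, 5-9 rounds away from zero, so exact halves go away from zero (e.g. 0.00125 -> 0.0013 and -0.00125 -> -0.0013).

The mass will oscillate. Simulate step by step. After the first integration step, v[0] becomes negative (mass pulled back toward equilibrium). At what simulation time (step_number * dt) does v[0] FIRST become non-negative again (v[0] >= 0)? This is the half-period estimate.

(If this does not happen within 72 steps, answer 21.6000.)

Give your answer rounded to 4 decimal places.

Step 0: x=[10.0000] v=[0.0000]
Step 1: x=[9.5514] v=[-1.4954]
Step 2: x=[8.7380] v=[-2.7113]
Step 3: x=[7.7119] v=[-3.4204]
Step 4: x=[6.6649] v=[-3.4901]
Step 5: x=[5.7927] v=[-2.9075]
Step 6: x=[5.2583] v=[-1.7814]
Step 7: x=[5.1616] v=[-0.3224]
Step 8: x=[5.5207] v=[1.1969]
First v>=0 after going negative at step 8, time=2.4000

Answer: 2.4000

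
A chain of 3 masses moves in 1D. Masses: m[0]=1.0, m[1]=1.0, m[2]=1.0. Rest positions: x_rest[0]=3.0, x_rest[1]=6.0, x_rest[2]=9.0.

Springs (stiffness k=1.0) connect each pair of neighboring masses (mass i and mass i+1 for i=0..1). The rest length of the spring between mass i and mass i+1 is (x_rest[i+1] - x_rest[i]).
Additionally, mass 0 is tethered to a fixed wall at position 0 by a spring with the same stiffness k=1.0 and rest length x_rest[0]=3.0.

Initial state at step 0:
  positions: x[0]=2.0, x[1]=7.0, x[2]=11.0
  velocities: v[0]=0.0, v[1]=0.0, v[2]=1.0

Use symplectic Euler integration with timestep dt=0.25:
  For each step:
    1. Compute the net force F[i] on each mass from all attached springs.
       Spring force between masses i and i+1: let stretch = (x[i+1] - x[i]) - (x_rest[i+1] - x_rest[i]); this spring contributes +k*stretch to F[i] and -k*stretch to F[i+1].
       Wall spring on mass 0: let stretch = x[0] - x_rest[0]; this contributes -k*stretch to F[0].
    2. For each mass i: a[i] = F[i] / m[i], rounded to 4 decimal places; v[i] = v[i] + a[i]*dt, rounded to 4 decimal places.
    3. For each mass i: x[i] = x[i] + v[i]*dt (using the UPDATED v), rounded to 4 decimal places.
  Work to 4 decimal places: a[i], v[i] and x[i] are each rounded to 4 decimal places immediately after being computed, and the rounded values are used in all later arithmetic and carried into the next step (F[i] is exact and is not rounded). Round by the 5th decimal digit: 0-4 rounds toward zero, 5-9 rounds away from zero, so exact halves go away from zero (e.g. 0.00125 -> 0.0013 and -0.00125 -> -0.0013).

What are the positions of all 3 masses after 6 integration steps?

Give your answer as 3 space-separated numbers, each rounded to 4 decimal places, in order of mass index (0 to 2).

Step 0: x=[2.0000 7.0000 11.0000] v=[0.0000 0.0000 1.0000]
Step 1: x=[2.1875 6.9375 11.1875] v=[0.7500 -0.2500 0.7500]
Step 2: x=[2.5352 6.8438 11.2969] v=[1.3906 -0.3750 0.4375]
Step 3: x=[2.9937 6.7591 11.3155] v=[1.8340 -0.3389 0.0742]
Step 4: x=[3.5004 6.7238 11.2368] v=[2.0269 -0.1412 -0.3149]
Step 5: x=[3.9898 6.7691 11.0635] v=[1.9577 0.1812 -0.6932]
Step 6: x=[4.4036 6.9091 10.8093] v=[1.6551 0.5600 -1.0168]

Answer: 4.4036 6.9091 10.8093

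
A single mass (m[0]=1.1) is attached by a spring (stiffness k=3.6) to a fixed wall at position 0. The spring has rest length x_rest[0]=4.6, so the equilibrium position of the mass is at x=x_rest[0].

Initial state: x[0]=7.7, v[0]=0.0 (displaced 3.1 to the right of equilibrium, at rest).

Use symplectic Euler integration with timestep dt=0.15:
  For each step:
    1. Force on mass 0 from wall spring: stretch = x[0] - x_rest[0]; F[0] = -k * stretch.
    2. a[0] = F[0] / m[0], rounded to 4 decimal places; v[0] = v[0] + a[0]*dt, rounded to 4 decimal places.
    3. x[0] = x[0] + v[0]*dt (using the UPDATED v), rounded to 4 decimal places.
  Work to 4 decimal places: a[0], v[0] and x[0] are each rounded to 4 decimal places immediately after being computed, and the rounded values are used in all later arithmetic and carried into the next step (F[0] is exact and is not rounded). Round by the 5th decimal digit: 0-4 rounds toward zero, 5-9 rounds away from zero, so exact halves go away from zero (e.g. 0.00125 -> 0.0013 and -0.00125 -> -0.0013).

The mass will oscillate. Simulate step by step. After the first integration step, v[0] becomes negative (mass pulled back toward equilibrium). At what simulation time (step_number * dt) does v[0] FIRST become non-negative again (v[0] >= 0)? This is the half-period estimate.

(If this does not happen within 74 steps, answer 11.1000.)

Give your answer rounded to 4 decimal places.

Step 0: x=[7.7000] v=[0.0000]
Step 1: x=[7.4717] v=[-1.5218]
Step 2: x=[7.0320] v=[-2.9315]
Step 3: x=[6.4132] v=[-4.1254]
Step 4: x=[5.6609] v=[-5.0155]
Step 5: x=[4.8305] v=[-5.5363]
Step 6: x=[3.9831] v=[-5.6495]
Step 7: x=[3.1811] v=[-5.3467]
Step 8: x=[2.4836] v=[-4.6501]
Step 9: x=[1.9419] v=[-3.6111]
Step 10: x=[1.5960] v=[-2.3062]
Step 11: x=[1.4713] v=[-0.8315]
Step 12: x=[1.5770] v=[0.7044]
First v>=0 after going negative at step 12, time=1.8000

Answer: 1.8000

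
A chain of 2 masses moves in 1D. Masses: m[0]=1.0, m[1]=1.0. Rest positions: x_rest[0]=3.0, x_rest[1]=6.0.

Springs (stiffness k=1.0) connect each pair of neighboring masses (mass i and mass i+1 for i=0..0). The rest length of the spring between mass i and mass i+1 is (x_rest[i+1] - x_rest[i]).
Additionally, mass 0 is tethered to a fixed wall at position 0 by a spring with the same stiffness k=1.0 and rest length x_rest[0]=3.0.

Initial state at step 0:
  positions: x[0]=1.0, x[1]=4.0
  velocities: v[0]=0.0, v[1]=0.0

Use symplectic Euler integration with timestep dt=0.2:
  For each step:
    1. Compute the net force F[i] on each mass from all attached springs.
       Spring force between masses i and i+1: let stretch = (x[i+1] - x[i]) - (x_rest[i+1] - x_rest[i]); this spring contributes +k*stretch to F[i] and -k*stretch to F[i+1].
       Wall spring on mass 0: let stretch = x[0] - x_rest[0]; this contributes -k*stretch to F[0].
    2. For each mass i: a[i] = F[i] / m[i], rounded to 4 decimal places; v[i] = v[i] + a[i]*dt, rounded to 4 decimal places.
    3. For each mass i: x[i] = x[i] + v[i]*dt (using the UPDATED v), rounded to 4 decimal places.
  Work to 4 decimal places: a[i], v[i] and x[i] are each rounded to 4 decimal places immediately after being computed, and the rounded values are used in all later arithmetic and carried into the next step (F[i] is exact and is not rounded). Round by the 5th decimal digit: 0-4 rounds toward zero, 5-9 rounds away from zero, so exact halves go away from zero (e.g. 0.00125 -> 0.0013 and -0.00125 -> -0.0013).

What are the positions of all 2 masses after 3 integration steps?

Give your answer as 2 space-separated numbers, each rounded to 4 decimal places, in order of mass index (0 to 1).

Answer: 1.4486 4.0156

Derivation:
Step 0: x=[1.0000 4.0000] v=[0.0000 0.0000]
Step 1: x=[1.0800 4.0000] v=[0.4000 0.0000]
Step 2: x=[1.2336 4.0032] v=[0.7680 0.0160]
Step 3: x=[1.4486 4.0156] v=[1.0752 0.0621]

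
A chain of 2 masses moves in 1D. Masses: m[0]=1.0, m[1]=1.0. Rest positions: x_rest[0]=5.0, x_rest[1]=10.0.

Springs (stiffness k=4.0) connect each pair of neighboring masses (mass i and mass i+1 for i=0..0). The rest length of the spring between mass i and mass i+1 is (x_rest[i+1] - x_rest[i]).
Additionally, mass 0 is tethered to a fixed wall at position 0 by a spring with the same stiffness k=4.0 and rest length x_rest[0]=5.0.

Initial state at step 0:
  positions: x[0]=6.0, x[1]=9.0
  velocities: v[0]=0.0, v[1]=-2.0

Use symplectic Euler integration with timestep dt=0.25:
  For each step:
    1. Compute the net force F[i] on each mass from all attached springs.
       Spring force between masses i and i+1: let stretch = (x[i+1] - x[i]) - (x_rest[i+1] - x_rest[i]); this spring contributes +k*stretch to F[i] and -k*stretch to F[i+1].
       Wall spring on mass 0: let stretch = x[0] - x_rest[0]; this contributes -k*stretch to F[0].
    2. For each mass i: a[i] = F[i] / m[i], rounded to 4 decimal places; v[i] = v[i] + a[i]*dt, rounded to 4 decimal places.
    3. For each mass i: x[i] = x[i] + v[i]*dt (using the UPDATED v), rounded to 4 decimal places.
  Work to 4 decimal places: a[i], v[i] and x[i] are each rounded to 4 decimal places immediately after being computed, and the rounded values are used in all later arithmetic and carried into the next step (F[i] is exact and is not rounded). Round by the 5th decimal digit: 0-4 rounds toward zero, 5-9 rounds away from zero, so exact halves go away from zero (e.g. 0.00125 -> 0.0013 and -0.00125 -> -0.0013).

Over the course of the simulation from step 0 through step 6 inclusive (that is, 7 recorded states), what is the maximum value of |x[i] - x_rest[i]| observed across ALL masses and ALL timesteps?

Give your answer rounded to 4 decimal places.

Step 0: x=[6.0000 9.0000] v=[0.0000 -2.0000]
Step 1: x=[5.2500 9.0000] v=[-3.0000 0.0000]
Step 2: x=[4.1250 9.3125] v=[-4.5000 1.2500]
Step 3: x=[3.2656 9.5781] v=[-3.4375 1.0625]
Step 4: x=[3.1680 9.5156] v=[-0.3906 -0.2500]
Step 5: x=[3.8653 9.1162] v=[2.7890 -1.5976]
Step 6: x=[4.9090 8.6541] v=[4.1746 -1.8485]
Max displacement = 1.8320

Answer: 1.8320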